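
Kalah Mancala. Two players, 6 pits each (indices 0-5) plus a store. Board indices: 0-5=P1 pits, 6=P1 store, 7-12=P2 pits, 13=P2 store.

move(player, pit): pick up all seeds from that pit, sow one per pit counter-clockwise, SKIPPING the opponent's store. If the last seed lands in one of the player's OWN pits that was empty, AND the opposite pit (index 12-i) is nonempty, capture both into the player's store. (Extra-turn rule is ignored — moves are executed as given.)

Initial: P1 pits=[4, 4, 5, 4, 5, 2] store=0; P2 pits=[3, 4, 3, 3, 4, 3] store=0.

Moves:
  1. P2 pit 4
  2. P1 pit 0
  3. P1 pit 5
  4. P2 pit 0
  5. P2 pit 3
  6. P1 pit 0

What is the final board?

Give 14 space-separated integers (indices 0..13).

Move 1: P2 pit4 -> P1=[5,5,5,4,5,2](0) P2=[3,4,3,3,0,4](1)
Move 2: P1 pit0 -> P1=[0,6,6,5,6,3](0) P2=[3,4,3,3,0,4](1)
Move 3: P1 pit5 -> P1=[0,6,6,5,6,0](1) P2=[4,5,3,3,0,4](1)
Move 4: P2 pit0 -> P1=[0,0,6,5,6,0](1) P2=[0,6,4,4,0,4](8)
Move 5: P2 pit3 -> P1=[1,0,6,5,6,0](1) P2=[0,6,4,0,1,5](9)
Move 6: P1 pit0 -> P1=[0,0,6,5,6,0](3) P2=[0,6,4,0,0,5](9)

Answer: 0 0 6 5 6 0 3 0 6 4 0 0 5 9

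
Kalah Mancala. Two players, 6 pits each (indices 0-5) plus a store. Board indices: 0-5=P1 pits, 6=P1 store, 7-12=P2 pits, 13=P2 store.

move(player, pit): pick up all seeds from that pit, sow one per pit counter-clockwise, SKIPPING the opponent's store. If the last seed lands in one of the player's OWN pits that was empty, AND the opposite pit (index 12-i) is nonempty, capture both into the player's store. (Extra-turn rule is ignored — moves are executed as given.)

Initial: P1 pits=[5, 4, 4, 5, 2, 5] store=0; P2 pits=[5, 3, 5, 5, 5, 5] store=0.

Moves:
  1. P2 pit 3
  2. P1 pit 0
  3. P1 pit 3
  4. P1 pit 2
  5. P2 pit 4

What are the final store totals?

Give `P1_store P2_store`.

Move 1: P2 pit3 -> P1=[6,5,4,5,2,5](0) P2=[5,3,5,0,6,6](1)
Move 2: P1 pit0 -> P1=[0,6,5,6,3,6](1) P2=[5,3,5,0,6,6](1)
Move 3: P1 pit3 -> P1=[0,6,5,0,4,7](2) P2=[6,4,6,0,6,6](1)
Move 4: P1 pit2 -> P1=[0,6,0,1,5,8](3) P2=[7,4,6,0,6,6](1)
Move 5: P2 pit4 -> P1=[1,7,1,2,5,8](3) P2=[7,4,6,0,0,7](2)

Answer: 3 2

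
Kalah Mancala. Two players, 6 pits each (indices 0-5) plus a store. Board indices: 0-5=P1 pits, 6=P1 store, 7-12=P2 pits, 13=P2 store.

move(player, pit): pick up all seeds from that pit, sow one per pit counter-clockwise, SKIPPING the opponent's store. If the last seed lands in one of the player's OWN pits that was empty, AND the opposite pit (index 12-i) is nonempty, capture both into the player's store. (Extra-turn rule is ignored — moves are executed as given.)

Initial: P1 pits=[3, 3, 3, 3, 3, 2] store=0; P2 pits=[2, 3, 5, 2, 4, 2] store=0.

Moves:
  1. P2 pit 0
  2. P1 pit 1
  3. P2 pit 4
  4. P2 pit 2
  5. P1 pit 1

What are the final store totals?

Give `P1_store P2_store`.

Move 1: P2 pit0 -> P1=[3,3,3,3,3,2](0) P2=[0,4,6,2,4,2](0)
Move 2: P1 pit1 -> P1=[3,0,4,4,4,2](0) P2=[0,4,6,2,4,2](0)
Move 3: P2 pit4 -> P1=[4,1,4,4,4,2](0) P2=[0,4,6,2,0,3](1)
Move 4: P2 pit2 -> P1=[5,2,4,4,4,2](0) P2=[0,4,0,3,1,4](2)
Move 5: P1 pit1 -> P1=[5,0,5,5,4,2](0) P2=[0,4,0,3,1,4](2)

Answer: 0 2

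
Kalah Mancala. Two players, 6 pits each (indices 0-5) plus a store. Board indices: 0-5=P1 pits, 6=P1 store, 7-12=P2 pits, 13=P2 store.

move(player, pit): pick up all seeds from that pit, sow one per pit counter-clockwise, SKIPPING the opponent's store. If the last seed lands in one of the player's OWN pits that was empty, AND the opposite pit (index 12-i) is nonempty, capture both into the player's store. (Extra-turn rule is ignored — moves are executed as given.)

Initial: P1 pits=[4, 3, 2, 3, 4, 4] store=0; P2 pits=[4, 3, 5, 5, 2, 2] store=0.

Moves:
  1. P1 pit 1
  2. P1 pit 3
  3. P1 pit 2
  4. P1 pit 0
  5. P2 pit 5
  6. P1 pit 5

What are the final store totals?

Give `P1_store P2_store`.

Move 1: P1 pit1 -> P1=[4,0,3,4,5,4](0) P2=[4,3,5,5,2,2](0)
Move 2: P1 pit3 -> P1=[4,0,3,0,6,5](1) P2=[5,3,5,5,2,2](0)
Move 3: P1 pit2 -> P1=[4,0,0,1,7,6](1) P2=[5,3,5,5,2,2](0)
Move 4: P1 pit0 -> P1=[0,1,1,2,8,6](1) P2=[5,3,5,5,2,2](0)
Move 5: P2 pit5 -> P1=[1,1,1,2,8,6](1) P2=[5,3,5,5,2,0](1)
Move 6: P1 pit5 -> P1=[1,1,1,2,8,0](2) P2=[6,4,6,6,3,0](1)

Answer: 2 1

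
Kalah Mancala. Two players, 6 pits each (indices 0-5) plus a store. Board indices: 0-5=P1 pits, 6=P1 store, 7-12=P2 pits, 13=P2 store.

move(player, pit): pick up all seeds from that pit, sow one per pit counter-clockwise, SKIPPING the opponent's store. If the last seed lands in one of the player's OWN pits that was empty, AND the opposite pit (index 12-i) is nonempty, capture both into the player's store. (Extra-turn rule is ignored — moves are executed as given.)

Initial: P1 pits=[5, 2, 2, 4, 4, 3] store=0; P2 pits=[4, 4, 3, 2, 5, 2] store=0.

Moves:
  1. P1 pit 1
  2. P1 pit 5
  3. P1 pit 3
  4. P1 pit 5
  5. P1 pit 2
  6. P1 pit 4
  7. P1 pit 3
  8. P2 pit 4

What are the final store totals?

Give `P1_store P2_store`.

Answer: 19 1

Derivation:
Move 1: P1 pit1 -> P1=[5,0,3,5,4,3](0) P2=[4,4,3,2,5,2](0)
Move 2: P1 pit5 -> P1=[5,0,3,5,4,0](1) P2=[5,5,3,2,5,2](0)
Move 3: P1 pit3 -> P1=[5,0,3,0,5,1](2) P2=[6,6,3,2,5,2](0)
Move 4: P1 pit5 -> P1=[5,0,3,0,5,0](3) P2=[6,6,3,2,5,2](0)
Move 5: P1 pit2 -> P1=[5,0,0,1,6,0](10) P2=[0,6,3,2,5,2](0)
Move 6: P1 pit4 -> P1=[5,0,0,1,0,1](11) P2=[1,7,4,3,5,2](0)
Move 7: P1 pit3 -> P1=[5,0,0,0,0,1](19) P2=[1,0,4,3,5,2](0)
Move 8: P2 pit4 -> P1=[6,1,1,0,0,1](19) P2=[1,0,4,3,0,3](1)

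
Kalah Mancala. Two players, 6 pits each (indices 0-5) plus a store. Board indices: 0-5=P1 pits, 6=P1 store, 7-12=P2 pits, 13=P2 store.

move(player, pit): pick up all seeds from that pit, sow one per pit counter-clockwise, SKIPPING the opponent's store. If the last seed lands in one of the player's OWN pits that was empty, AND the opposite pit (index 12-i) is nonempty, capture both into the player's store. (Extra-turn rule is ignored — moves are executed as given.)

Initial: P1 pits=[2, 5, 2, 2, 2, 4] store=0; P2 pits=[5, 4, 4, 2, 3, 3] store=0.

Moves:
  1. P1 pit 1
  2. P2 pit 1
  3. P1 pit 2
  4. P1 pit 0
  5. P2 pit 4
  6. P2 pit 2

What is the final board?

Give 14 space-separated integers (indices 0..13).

Answer: 2 2 0 4 4 6 5 5 0 0 1 1 6 2

Derivation:
Move 1: P1 pit1 -> P1=[2,0,3,3,3,5](1) P2=[5,4,4,2,3,3](0)
Move 2: P2 pit1 -> P1=[2,0,3,3,3,5](1) P2=[5,0,5,3,4,4](0)
Move 3: P1 pit2 -> P1=[2,0,0,4,4,6](1) P2=[5,0,5,3,4,4](0)
Move 4: P1 pit0 -> P1=[0,1,0,4,4,6](5) P2=[5,0,5,0,4,4](0)
Move 5: P2 pit4 -> P1=[1,2,0,4,4,6](5) P2=[5,0,5,0,0,5](1)
Move 6: P2 pit2 -> P1=[2,2,0,4,4,6](5) P2=[5,0,0,1,1,6](2)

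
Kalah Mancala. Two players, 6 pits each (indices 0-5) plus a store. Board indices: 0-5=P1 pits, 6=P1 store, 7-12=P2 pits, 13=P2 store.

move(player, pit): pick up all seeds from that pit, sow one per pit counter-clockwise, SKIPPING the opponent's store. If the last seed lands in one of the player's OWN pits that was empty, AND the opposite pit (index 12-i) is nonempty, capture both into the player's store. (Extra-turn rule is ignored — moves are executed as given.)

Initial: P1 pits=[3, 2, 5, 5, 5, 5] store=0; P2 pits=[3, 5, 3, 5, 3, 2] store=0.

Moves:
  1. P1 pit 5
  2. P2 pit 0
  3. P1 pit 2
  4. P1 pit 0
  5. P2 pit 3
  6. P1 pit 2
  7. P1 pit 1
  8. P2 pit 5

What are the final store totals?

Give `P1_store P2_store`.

Answer: 2 2

Derivation:
Move 1: P1 pit5 -> P1=[3,2,5,5,5,0](1) P2=[4,6,4,6,3,2](0)
Move 2: P2 pit0 -> P1=[3,2,5,5,5,0](1) P2=[0,7,5,7,4,2](0)
Move 3: P1 pit2 -> P1=[3,2,0,6,6,1](2) P2=[1,7,5,7,4,2](0)
Move 4: P1 pit0 -> P1=[0,3,1,7,6,1](2) P2=[1,7,5,7,4,2](0)
Move 5: P2 pit3 -> P1=[1,4,2,8,6,1](2) P2=[1,7,5,0,5,3](1)
Move 6: P1 pit2 -> P1=[1,4,0,9,7,1](2) P2=[1,7,5,0,5,3](1)
Move 7: P1 pit1 -> P1=[1,0,1,10,8,2](2) P2=[1,7,5,0,5,3](1)
Move 8: P2 pit5 -> P1=[2,1,1,10,8,2](2) P2=[1,7,5,0,5,0](2)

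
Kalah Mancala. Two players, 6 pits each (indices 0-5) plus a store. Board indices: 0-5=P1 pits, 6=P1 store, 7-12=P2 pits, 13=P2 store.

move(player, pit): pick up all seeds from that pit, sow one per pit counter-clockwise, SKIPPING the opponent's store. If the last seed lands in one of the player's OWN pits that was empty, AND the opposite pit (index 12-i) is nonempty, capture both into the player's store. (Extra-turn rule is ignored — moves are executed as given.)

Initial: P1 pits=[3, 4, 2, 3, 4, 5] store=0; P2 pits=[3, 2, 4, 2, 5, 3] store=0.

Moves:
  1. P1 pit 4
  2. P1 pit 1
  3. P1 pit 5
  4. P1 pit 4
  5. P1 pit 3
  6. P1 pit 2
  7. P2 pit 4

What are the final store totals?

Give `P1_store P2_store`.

Move 1: P1 pit4 -> P1=[3,4,2,3,0,6](1) P2=[4,3,4,2,5,3](0)
Move 2: P1 pit1 -> P1=[3,0,3,4,1,7](1) P2=[4,3,4,2,5,3](0)
Move 3: P1 pit5 -> P1=[3,0,3,4,1,0](2) P2=[5,4,5,3,6,4](0)
Move 4: P1 pit4 -> P1=[3,0,3,4,0,0](8) P2=[0,4,5,3,6,4](0)
Move 5: P1 pit3 -> P1=[3,0,3,0,1,1](9) P2=[1,4,5,3,6,4](0)
Move 6: P1 pit2 -> P1=[3,0,0,1,2,2](9) P2=[1,4,5,3,6,4](0)
Move 7: P2 pit4 -> P1=[4,1,1,2,2,2](9) P2=[1,4,5,3,0,5](1)

Answer: 9 1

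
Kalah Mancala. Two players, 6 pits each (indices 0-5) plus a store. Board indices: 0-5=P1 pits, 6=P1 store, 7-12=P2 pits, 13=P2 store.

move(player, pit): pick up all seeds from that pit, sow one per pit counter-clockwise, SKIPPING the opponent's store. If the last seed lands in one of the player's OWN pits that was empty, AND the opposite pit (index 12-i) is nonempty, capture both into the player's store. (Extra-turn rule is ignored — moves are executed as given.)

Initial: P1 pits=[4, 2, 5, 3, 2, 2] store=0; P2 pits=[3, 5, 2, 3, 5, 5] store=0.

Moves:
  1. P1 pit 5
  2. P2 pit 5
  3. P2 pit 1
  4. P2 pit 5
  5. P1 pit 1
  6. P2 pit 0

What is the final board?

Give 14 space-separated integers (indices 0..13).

Move 1: P1 pit5 -> P1=[4,2,5,3,2,0](1) P2=[4,5,2,3,5,5](0)
Move 2: P2 pit5 -> P1=[5,3,6,4,2,0](1) P2=[4,5,2,3,5,0](1)
Move 3: P2 pit1 -> P1=[5,3,6,4,2,0](1) P2=[4,0,3,4,6,1](2)
Move 4: P2 pit5 -> P1=[5,3,6,4,2,0](1) P2=[4,0,3,4,6,0](3)
Move 5: P1 pit1 -> P1=[5,0,7,5,3,0](1) P2=[4,0,3,4,6,0](3)
Move 6: P2 pit0 -> P1=[5,0,7,5,3,0](1) P2=[0,1,4,5,7,0](3)

Answer: 5 0 7 5 3 0 1 0 1 4 5 7 0 3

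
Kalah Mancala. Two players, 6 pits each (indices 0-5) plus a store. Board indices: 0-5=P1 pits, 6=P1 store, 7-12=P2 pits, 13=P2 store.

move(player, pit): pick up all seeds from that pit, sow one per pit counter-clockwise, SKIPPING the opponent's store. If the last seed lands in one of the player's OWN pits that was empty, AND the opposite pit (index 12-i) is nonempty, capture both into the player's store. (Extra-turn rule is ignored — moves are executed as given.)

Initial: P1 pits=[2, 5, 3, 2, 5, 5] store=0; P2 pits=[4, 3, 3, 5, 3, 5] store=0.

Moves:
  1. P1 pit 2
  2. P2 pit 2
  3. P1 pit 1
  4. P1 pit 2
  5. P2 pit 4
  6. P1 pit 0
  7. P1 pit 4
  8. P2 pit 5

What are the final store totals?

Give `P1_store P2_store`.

Answer: 2 2

Derivation:
Move 1: P1 pit2 -> P1=[2,5,0,3,6,6](0) P2=[4,3,3,5,3,5](0)
Move 2: P2 pit2 -> P1=[2,5,0,3,6,6](0) P2=[4,3,0,6,4,6](0)
Move 3: P1 pit1 -> P1=[2,0,1,4,7,7](1) P2=[4,3,0,6,4,6](0)
Move 4: P1 pit2 -> P1=[2,0,0,5,7,7](1) P2=[4,3,0,6,4,6](0)
Move 5: P2 pit4 -> P1=[3,1,0,5,7,7](1) P2=[4,3,0,6,0,7](1)
Move 6: P1 pit0 -> P1=[0,2,1,6,7,7](1) P2=[4,3,0,6,0,7](1)
Move 7: P1 pit4 -> P1=[0,2,1,6,0,8](2) P2=[5,4,1,7,1,7](1)
Move 8: P2 pit5 -> P1=[1,3,2,7,1,9](2) P2=[5,4,1,7,1,0](2)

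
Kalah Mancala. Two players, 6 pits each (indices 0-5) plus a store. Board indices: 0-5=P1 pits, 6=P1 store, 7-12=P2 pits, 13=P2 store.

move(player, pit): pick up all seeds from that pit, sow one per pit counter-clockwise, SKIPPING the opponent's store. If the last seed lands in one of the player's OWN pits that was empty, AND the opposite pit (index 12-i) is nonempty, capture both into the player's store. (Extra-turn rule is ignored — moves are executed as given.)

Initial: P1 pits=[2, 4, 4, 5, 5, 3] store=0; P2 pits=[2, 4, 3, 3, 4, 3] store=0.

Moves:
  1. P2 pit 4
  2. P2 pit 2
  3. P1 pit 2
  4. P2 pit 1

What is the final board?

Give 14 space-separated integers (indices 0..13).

Move 1: P2 pit4 -> P1=[3,5,4,5,5,3](0) P2=[2,4,3,3,0,4](1)
Move 2: P2 pit2 -> P1=[3,5,4,5,5,3](0) P2=[2,4,0,4,1,5](1)
Move 3: P1 pit2 -> P1=[3,5,0,6,6,4](1) P2=[2,4,0,4,1,5](1)
Move 4: P2 pit1 -> P1=[3,5,0,6,6,4](1) P2=[2,0,1,5,2,6](1)

Answer: 3 5 0 6 6 4 1 2 0 1 5 2 6 1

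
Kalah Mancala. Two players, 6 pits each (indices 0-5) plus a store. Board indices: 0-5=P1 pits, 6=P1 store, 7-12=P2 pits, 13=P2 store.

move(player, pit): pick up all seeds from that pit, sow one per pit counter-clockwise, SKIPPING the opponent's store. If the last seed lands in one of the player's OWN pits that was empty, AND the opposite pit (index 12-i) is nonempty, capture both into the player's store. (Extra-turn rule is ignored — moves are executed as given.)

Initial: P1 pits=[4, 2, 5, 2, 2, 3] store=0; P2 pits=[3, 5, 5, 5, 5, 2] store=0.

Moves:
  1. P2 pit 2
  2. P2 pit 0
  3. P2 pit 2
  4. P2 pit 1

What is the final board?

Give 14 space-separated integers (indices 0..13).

Move 1: P2 pit2 -> P1=[5,2,5,2,2,3](0) P2=[3,5,0,6,6,3](1)
Move 2: P2 pit0 -> P1=[5,2,5,2,2,3](0) P2=[0,6,1,7,6,3](1)
Move 3: P2 pit2 -> P1=[5,2,5,2,2,3](0) P2=[0,6,0,8,6,3](1)
Move 4: P2 pit1 -> P1=[6,2,5,2,2,3](0) P2=[0,0,1,9,7,4](2)

Answer: 6 2 5 2 2 3 0 0 0 1 9 7 4 2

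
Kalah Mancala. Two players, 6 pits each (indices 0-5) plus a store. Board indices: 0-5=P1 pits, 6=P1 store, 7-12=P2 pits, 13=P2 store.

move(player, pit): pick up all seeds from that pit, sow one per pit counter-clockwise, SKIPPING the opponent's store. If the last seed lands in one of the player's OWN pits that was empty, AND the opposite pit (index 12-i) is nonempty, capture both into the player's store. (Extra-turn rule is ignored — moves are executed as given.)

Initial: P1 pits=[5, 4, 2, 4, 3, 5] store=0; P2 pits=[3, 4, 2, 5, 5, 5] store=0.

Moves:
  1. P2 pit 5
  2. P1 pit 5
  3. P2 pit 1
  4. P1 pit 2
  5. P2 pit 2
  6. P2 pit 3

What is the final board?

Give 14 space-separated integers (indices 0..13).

Answer: 7 6 1 7 5 0 6 0 0 0 0 8 3 4

Derivation:
Move 1: P2 pit5 -> P1=[6,5,3,5,3,5](0) P2=[3,4,2,5,5,0](1)
Move 2: P1 pit5 -> P1=[6,5,3,5,3,0](1) P2=[4,5,3,6,5,0](1)
Move 3: P2 pit1 -> P1=[6,5,3,5,3,0](1) P2=[4,0,4,7,6,1](2)
Move 4: P1 pit2 -> P1=[6,5,0,6,4,0](6) P2=[0,0,4,7,6,1](2)
Move 5: P2 pit2 -> P1=[6,5,0,6,4,0](6) P2=[0,0,0,8,7,2](3)
Move 6: P2 pit3 -> P1=[7,6,1,7,5,0](6) P2=[0,0,0,0,8,3](4)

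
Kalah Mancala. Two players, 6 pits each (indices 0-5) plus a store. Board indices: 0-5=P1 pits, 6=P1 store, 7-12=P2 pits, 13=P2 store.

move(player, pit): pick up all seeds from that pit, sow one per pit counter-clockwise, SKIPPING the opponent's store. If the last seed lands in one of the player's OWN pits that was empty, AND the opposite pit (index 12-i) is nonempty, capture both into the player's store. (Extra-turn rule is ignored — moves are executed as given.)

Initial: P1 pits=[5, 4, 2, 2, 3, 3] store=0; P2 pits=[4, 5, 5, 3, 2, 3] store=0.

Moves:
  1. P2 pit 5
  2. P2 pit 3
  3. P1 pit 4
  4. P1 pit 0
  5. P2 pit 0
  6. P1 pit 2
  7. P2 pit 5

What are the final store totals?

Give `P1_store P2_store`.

Move 1: P2 pit5 -> P1=[6,5,2,2,3,3](0) P2=[4,5,5,3,2,0](1)
Move 2: P2 pit3 -> P1=[6,5,2,2,3,3](0) P2=[4,5,5,0,3,1](2)
Move 3: P1 pit4 -> P1=[6,5,2,2,0,4](1) P2=[5,5,5,0,3,1](2)
Move 4: P1 pit0 -> P1=[0,6,3,3,1,5](2) P2=[5,5,5,0,3,1](2)
Move 5: P2 pit0 -> P1=[0,6,3,3,1,5](2) P2=[0,6,6,1,4,2](2)
Move 6: P1 pit2 -> P1=[0,6,0,4,2,6](2) P2=[0,6,6,1,4,2](2)
Move 7: P2 pit5 -> P1=[1,6,0,4,2,6](2) P2=[0,6,6,1,4,0](3)

Answer: 2 3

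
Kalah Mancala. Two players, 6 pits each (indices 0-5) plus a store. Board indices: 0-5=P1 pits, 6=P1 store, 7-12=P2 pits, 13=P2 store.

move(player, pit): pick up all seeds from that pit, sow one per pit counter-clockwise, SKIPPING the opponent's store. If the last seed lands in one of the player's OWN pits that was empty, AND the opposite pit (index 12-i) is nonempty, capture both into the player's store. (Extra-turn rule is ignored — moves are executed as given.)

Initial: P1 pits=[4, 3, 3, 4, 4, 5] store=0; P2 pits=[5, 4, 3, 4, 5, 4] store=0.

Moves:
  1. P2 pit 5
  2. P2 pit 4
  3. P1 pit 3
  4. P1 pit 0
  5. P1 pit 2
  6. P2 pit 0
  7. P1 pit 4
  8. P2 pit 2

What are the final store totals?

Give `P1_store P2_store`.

Answer: 4 4

Derivation:
Move 1: P2 pit5 -> P1=[5,4,4,4,4,5](0) P2=[5,4,3,4,5,0](1)
Move 2: P2 pit4 -> P1=[6,5,5,4,4,5](0) P2=[5,4,3,4,0,1](2)
Move 3: P1 pit3 -> P1=[6,5,5,0,5,6](1) P2=[6,4,3,4,0,1](2)
Move 4: P1 pit0 -> P1=[0,6,6,1,6,7](2) P2=[6,4,3,4,0,1](2)
Move 5: P1 pit2 -> P1=[0,6,0,2,7,8](3) P2=[7,5,3,4,0,1](2)
Move 6: P2 pit0 -> P1=[1,6,0,2,7,8](3) P2=[0,6,4,5,1,2](3)
Move 7: P1 pit4 -> P1=[1,6,0,2,0,9](4) P2=[1,7,5,6,2,2](3)
Move 8: P2 pit2 -> P1=[2,6,0,2,0,9](4) P2=[1,7,0,7,3,3](4)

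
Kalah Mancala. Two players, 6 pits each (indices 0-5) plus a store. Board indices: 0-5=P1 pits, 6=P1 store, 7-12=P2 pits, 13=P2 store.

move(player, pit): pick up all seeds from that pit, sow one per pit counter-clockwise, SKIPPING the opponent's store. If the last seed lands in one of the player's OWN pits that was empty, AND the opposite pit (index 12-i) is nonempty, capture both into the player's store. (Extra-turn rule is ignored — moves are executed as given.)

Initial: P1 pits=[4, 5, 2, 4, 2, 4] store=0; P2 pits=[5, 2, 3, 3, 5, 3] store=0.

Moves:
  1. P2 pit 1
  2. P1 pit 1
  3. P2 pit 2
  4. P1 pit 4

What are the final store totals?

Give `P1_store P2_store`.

Answer: 2 1

Derivation:
Move 1: P2 pit1 -> P1=[4,5,2,4,2,4](0) P2=[5,0,4,4,5,3](0)
Move 2: P1 pit1 -> P1=[4,0,3,5,3,5](1) P2=[5,0,4,4,5,3](0)
Move 3: P2 pit2 -> P1=[4,0,3,5,3,5](1) P2=[5,0,0,5,6,4](1)
Move 4: P1 pit4 -> P1=[4,0,3,5,0,6](2) P2=[6,0,0,5,6,4](1)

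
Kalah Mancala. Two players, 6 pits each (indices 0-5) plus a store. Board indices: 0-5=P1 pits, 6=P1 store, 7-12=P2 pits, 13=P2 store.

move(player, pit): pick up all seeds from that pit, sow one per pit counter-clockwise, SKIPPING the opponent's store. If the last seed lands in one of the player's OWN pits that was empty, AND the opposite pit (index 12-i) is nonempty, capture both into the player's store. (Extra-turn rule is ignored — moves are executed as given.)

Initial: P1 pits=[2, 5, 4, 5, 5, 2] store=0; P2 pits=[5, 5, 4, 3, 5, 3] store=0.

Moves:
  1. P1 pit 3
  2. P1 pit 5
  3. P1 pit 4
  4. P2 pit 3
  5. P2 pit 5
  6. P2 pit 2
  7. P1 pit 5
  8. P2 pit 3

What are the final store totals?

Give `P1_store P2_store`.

Answer: 4 3

Derivation:
Move 1: P1 pit3 -> P1=[2,5,4,0,6,3](1) P2=[6,6,4,3,5,3](0)
Move 2: P1 pit5 -> P1=[2,5,4,0,6,0](2) P2=[7,7,4,3,5,3](0)
Move 3: P1 pit4 -> P1=[2,5,4,0,0,1](3) P2=[8,8,5,4,5,3](0)
Move 4: P2 pit3 -> P1=[3,5,4,0,0,1](3) P2=[8,8,5,0,6,4](1)
Move 5: P2 pit5 -> P1=[4,6,5,0,0,1](3) P2=[8,8,5,0,6,0](2)
Move 6: P2 pit2 -> P1=[5,6,5,0,0,1](3) P2=[8,8,0,1,7,1](3)
Move 7: P1 pit5 -> P1=[5,6,5,0,0,0](4) P2=[8,8,0,1,7,1](3)
Move 8: P2 pit3 -> P1=[5,6,5,0,0,0](4) P2=[8,8,0,0,8,1](3)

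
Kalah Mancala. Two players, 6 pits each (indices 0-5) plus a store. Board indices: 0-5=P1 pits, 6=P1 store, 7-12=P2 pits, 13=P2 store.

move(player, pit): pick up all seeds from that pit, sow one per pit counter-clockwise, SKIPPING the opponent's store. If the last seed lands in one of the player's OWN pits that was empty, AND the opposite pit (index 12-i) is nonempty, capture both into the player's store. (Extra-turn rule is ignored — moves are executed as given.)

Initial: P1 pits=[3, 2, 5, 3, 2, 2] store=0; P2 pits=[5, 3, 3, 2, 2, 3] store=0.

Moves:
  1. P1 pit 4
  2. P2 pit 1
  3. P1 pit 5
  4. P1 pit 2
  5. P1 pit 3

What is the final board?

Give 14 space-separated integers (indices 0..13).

Answer: 3 2 0 0 2 2 4 8 1 4 3 3 3 0

Derivation:
Move 1: P1 pit4 -> P1=[3,2,5,3,0,3](1) P2=[5,3,3,2,2,3](0)
Move 2: P2 pit1 -> P1=[3,2,5,3,0,3](1) P2=[5,0,4,3,3,3](0)
Move 3: P1 pit5 -> P1=[3,2,5,3,0,0](2) P2=[6,1,4,3,3,3](0)
Move 4: P1 pit2 -> P1=[3,2,0,4,1,1](3) P2=[7,1,4,3,3,3](0)
Move 5: P1 pit3 -> P1=[3,2,0,0,2,2](4) P2=[8,1,4,3,3,3](0)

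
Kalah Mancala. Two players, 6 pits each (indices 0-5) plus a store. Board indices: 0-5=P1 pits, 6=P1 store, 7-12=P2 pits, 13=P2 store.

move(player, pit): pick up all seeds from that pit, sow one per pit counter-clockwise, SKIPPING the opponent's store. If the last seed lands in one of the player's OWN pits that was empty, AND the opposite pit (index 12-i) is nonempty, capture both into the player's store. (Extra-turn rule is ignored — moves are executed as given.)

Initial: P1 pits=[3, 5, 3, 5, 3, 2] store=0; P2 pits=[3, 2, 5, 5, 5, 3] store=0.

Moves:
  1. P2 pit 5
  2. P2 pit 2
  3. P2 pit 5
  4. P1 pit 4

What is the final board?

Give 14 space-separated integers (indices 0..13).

Answer: 5 6 3 5 0 3 1 4 2 0 6 6 0 3

Derivation:
Move 1: P2 pit5 -> P1=[4,6,3,5,3,2](0) P2=[3,2,5,5,5,0](1)
Move 2: P2 pit2 -> P1=[5,6,3,5,3,2](0) P2=[3,2,0,6,6,1](2)
Move 3: P2 pit5 -> P1=[5,6,3,5,3,2](0) P2=[3,2,0,6,6,0](3)
Move 4: P1 pit4 -> P1=[5,6,3,5,0,3](1) P2=[4,2,0,6,6,0](3)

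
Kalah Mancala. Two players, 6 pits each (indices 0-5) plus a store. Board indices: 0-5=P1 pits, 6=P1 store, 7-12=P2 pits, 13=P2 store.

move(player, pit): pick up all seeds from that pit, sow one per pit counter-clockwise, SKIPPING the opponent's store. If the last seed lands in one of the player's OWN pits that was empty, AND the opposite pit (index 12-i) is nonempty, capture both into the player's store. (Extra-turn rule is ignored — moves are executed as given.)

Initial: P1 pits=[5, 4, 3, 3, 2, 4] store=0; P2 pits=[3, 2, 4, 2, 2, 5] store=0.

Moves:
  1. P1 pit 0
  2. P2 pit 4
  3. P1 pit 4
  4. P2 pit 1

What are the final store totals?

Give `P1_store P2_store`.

Answer: 1 1

Derivation:
Move 1: P1 pit0 -> P1=[0,5,4,4,3,5](0) P2=[3,2,4,2,2,5](0)
Move 2: P2 pit4 -> P1=[0,5,4,4,3,5](0) P2=[3,2,4,2,0,6](1)
Move 3: P1 pit4 -> P1=[0,5,4,4,0,6](1) P2=[4,2,4,2,0,6](1)
Move 4: P2 pit1 -> P1=[0,5,4,4,0,6](1) P2=[4,0,5,3,0,6](1)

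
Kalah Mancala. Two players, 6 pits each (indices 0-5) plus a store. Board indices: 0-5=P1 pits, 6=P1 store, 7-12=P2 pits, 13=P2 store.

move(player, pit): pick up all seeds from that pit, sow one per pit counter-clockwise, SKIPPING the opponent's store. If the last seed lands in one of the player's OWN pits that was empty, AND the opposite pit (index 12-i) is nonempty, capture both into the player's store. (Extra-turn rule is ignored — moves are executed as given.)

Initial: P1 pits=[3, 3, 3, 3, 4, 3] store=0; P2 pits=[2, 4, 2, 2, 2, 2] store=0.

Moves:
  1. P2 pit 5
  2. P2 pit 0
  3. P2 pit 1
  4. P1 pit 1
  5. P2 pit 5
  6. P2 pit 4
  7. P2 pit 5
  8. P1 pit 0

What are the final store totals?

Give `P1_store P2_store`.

Answer: 0 5

Derivation:
Move 1: P2 pit5 -> P1=[4,3,3,3,4,3](0) P2=[2,4,2,2,2,0](1)
Move 2: P2 pit0 -> P1=[4,3,3,3,4,3](0) P2=[0,5,3,2,2,0](1)
Move 3: P2 pit1 -> P1=[4,3,3,3,4,3](0) P2=[0,0,4,3,3,1](2)
Move 4: P1 pit1 -> P1=[4,0,4,4,5,3](0) P2=[0,0,4,3,3,1](2)
Move 5: P2 pit5 -> P1=[4,0,4,4,5,3](0) P2=[0,0,4,3,3,0](3)
Move 6: P2 pit4 -> P1=[5,0,4,4,5,3](0) P2=[0,0,4,3,0,1](4)
Move 7: P2 pit5 -> P1=[5,0,4,4,5,3](0) P2=[0,0,4,3,0,0](5)
Move 8: P1 pit0 -> P1=[0,1,5,5,6,4](0) P2=[0,0,4,3,0,0](5)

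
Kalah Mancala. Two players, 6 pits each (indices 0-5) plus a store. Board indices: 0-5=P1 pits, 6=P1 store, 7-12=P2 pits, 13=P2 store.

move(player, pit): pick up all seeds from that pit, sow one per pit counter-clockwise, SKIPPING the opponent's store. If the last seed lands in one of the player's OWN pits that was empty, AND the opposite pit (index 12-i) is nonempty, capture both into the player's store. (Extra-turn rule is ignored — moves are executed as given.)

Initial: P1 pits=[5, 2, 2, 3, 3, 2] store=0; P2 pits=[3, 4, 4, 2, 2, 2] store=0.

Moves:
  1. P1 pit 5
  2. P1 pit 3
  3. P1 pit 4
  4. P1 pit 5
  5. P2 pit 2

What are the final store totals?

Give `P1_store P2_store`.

Answer: 4 1

Derivation:
Move 1: P1 pit5 -> P1=[5,2,2,3,3,0](1) P2=[4,4,4,2,2,2](0)
Move 2: P1 pit3 -> P1=[5,2,2,0,4,1](2) P2=[4,4,4,2,2,2](0)
Move 3: P1 pit4 -> P1=[5,2,2,0,0,2](3) P2=[5,5,4,2,2,2](0)
Move 4: P1 pit5 -> P1=[5,2,2,0,0,0](4) P2=[6,5,4,2,2,2](0)
Move 5: P2 pit2 -> P1=[5,2,2,0,0,0](4) P2=[6,5,0,3,3,3](1)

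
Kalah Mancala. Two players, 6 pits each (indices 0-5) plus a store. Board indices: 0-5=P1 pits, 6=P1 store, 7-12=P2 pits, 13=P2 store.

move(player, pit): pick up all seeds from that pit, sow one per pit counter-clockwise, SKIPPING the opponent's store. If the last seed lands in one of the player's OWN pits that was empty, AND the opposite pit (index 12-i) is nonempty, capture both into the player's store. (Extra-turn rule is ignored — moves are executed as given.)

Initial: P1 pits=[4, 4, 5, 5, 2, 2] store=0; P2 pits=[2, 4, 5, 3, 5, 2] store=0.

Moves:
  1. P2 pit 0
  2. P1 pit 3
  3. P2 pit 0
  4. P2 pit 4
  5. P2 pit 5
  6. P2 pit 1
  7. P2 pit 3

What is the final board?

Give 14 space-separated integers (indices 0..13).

Move 1: P2 pit0 -> P1=[4,4,5,5,2,2](0) P2=[0,5,6,3,5,2](0)
Move 2: P1 pit3 -> P1=[4,4,5,0,3,3](1) P2=[1,6,6,3,5,2](0)
Move 3: P2 pit0 -> P1=[4,4,5,0,3,3](1) P2=[0,7,6,3,5,2](0)
Move 4: P2 pit4 -> P1=[5,5,6,0,3,3](1) P2=[0,7,6,3,0,3](1)
Move 5: P2 pit5 -> P1=[6,6,6,0,3,3](1) P2=[0,7,6,3,0,0](2)
Move 6: P2 pit1 -> P1=[7,7,6,0,3,3](1) P2=[0,0,7,4,1,1](3)
Move 7: P2 pit3 -> P1=[8,7,6,0,3,3](1) P2=[0,0,7,0,2,2](4)

Answer: 8 7 6 0 3 3 1 0 0 7 0 2 2 4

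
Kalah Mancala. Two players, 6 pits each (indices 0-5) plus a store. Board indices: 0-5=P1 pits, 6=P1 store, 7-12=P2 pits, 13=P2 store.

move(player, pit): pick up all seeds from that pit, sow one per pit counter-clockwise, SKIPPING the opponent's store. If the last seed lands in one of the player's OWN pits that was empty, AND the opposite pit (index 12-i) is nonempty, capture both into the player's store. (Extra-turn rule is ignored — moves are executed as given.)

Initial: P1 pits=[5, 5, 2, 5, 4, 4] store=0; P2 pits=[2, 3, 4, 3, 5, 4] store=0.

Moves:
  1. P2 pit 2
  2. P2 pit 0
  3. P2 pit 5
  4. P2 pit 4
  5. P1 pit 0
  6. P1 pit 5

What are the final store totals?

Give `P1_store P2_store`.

Move 1: P2 pit2 -> P1=[5,5,2,5,4,4](0) P2=[2,3,0,4,6,5](1)
Move 2: P2 pit0 -> P1=[5,5,2,0,4,4](0) P2=[0,4,0,4,6,5](7)
Move 3: P2 pit5 -> P1=[6,6,3,1,4,4](0) P2=[0,4,0,4,6,0](8)
Move 4: P2 pit4 -> P1=[7,7,4,2,4,4](0) P2=[0,4,0,4,0,1](9)
Move 5: P1 pit0 -> P1=[0,8,5,3,5,5](1) P2=[1,4,0,4,0,1](9)
Move 6: P1 pit5 -> P1=[0,8,5,3,5,0](2) P2=[2,5,1,5,0,1](9)

Answer: 2 9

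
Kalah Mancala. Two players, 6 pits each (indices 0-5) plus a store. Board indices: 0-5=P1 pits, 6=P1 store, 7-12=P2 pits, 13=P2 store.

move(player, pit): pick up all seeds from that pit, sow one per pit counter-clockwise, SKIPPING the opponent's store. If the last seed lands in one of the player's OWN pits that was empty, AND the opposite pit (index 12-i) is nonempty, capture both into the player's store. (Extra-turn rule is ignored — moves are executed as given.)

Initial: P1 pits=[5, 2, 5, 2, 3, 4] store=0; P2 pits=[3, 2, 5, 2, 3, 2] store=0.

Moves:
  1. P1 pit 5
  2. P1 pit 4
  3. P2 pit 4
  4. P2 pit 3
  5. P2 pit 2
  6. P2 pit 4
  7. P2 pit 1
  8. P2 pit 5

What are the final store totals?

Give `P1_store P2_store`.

Answer: 2 8

Derivation:
Move 1: P1 pit5 -> P1=[5,2,5,2,3,0](1) P2=[4,3,6,2,3,2](0)
Move 2: P1 pit4 -> P1=[5,2,5,2,0,1](2) P2=[5,3,6,2,3,2](0)
Move 3: P2 pit4 -> P1=[6,2,5,2,0,1](2) P2=[5,3,6,2,0,3](1)
Move 4: P2 pit3 -> P1=[6,2,5,2,0,1](2) P2=[5,3,6,0,1,4](1)
Move 5: P2 pit2 -> P1=[7,3,5,2,0,1](2) P2=[5,3,0,1,2,5](2)
Move 6: P2 pit4 -> P1=[7,3,5,2,0,1](2) P2=[5,3,0,1,0,6](3)
Move 7: P2 pit1 -> P1=[7,0,5,2,0,1](2) P2=[5,0,1,2,0,6](7)
Move 8: P2 pit5 -> P1=[8,1,6,3,1,1](2) P2=[5,0,1,2,0,0](8)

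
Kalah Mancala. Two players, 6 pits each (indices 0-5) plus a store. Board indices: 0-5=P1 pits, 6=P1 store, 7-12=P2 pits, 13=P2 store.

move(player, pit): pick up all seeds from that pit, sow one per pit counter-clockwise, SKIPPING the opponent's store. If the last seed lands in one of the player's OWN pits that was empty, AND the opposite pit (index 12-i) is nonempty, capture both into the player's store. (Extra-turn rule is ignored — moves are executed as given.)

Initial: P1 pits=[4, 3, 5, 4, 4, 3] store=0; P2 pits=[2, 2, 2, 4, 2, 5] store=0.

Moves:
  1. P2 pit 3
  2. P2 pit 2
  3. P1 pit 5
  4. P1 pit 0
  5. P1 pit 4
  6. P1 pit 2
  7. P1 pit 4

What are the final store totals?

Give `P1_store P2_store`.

Move 1: P2 pit3 -> P1=[5,3,5,4,4,3](0) P2=[2,2,2,0,3,6](1)
Move 2: P2 pit2 -> P1=[5,3,5,4,4,3](0) P2=[2,2,0,1,4,6](1)
Move 3: P1 pit5 -> P1=[5,3,5,4,4,0](1) P2=[3,3,0,1,4,6](1)
Move 4: P1 pit0 -> P1=[0,4,6,5,5,0](5) P2=[0,3,0,1,4,6](1)
Move 5: P1 pit4 -> P1=[0,4,6,5,0,1](6) P2=[1,4,1,1,4,6](1)
Move 6: P1 pit2 -> P1=[0,4,0,6,1,2](7) P2=[2,5,1,1,4,6](1)
Move 7: P1 pit4 -> P1=[0,4,0,6,0,3](7) P2=[2,5,1,1,4,6](1)

Answer: 7 1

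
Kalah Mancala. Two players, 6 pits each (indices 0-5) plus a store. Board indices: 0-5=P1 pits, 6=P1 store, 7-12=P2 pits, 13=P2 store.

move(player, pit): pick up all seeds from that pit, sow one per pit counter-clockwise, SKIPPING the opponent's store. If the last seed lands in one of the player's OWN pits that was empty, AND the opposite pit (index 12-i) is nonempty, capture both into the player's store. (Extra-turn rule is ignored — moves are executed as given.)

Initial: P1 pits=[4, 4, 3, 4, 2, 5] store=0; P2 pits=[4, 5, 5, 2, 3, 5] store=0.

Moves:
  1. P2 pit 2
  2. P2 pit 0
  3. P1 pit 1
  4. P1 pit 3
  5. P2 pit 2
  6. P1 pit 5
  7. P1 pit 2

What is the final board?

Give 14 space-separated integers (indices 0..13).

Move 1: P2 pit2 -> P1=[5,4,3,4,2,5](0) P2=[4,5,0,3,4,6](1)
Move 2: P2 pit0 -> P1=[5,4,3,4,2,5](0) P2=[0,6,1,4,5,6](1)
Move 3: P1 pit1 -> P1=[5,0,4,5,3,6](0) P2=[0,6,1,4,5,6](1)
Move 4: P1 pit3 -> P1=[5,0,4,0,4,7](1) P2=[1,7,1,4,5,6](1)
Move 5: P2 pit2 -> P1=[5,0,4,0,4,7](1) P2=[1,7,0,5,5,6](1)
Move 6: P1 pit5 -> P1=[5,0,4,0,4,0](2) P2=[2,8,1,6,6,7](1)
Move 7: P1 pit2 -> P1=[5,0,0,1,5,1](3) P2=[2,8,1,6,6,7](1)

Answer: 5 0 0 1 5 1 3 2 8 1 6 6 7 1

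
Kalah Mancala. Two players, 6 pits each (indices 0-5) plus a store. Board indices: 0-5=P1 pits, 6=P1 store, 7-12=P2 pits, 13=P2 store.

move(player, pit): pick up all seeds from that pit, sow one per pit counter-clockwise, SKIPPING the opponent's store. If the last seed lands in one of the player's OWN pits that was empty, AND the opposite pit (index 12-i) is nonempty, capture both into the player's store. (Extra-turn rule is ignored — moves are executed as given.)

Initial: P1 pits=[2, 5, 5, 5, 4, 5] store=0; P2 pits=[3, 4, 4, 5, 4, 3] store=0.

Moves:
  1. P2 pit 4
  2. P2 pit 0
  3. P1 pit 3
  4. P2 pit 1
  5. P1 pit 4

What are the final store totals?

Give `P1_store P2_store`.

Answer: 2 2

Derivation:
Move 1: P2 pit4 -> P1=[3,6,5,5,4,5](0) P2=[3,4,4,5,0,4](1)
Move 2: P2 pit0 -> P1=[3,6,5,5,4,5](0) P2=[0,5,5,6,0,4](1)
Move 3: P1 pit3 -> P1=[3,6,5,0,5,6](1) P2=[1,6,5,6,0,4](1)
Move 4: P2 pit1 -> P1=[4,6,5,0,5,6](1) P2=[1,0,6,7,1,5](2)
Move 5: P1 pit4 -> P1=[4,6,5,0,0,7](2) P2=[2,1,7,7,1,5](2)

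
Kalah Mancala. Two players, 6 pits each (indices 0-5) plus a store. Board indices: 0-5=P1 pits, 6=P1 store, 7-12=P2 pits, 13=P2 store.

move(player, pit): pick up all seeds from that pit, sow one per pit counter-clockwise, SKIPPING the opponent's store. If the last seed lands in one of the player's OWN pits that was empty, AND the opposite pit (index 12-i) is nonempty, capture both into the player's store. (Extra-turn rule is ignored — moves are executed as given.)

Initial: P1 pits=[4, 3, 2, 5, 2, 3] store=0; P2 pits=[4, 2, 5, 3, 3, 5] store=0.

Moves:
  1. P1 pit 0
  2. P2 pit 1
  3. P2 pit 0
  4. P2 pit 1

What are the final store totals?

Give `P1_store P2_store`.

Answer: 0 0

Derivation:
Move 1: P1 pit0 -> P1=[0,4,3,6,3,3](0) P2=[4,2,5,3,3,5](0)
Move 2: P2 pit1 -> P1=[0,4,3,6,3,3](0) P2=[4,0,6,4,3,5](0)
Move 3: P2 pit0 -> P1=[0,4,3,6,3,3](0) P2=[0,1,7,5,4,5](0)
Move 4: P2 pit1 -> P1=[0,4,3,6,3,3](0) P2=[0,0,8,5,4,5](0)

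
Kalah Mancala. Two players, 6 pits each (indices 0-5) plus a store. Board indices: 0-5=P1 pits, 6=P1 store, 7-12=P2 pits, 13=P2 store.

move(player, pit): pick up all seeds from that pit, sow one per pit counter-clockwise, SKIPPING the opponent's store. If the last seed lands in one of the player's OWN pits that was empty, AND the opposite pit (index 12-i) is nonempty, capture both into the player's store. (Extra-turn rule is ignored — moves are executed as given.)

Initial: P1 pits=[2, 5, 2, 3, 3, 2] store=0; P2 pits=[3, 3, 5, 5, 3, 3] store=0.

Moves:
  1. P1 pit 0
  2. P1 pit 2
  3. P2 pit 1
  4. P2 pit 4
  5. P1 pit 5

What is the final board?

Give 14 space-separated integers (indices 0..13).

Answer: 1 7 0 4 4 0 1 4 1 6 6 0 4 1

Derivation:
Move 1: P1 pit0 -> P1=[0,6,3,3,3,2](0) P2=[3,3,5,5,3,3](0)
Move 2: P1 pit2 -> P1=[0,6,0,4,4,3](0) P2=[3,3,5,5,3,3](0)
Move 3: P2 pit1 -> P1=[0,6,0,4,4,3](0) P2=[3,0,6,6,4,3](0)
Move 4: P2 pit4 -> P1=[1,7,0,4,4,3](0) P2=[3,0,6,6,0,4](1)
Move 5: P1 pit5 -> P1=[1,7,0,4,4,0](1) P2=[4,1,6,6,0,4](1)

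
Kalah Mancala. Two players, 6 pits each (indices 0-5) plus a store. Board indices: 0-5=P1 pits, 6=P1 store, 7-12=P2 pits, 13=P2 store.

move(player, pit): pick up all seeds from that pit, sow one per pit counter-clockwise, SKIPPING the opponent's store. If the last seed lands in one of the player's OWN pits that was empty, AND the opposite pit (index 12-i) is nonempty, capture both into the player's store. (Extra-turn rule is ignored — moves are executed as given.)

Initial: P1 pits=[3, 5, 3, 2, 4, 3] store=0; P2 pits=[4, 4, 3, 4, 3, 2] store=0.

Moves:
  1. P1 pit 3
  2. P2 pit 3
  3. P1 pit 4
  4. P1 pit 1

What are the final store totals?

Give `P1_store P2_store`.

Answer: 2 1

Derivation:
Move 1: P1 pit3 -> P1=[3,5,3,0,5,4](0) P2=[4,4,3,4,3,2](0)
Move 2: P2 pit3 -> P1=[4,5,3,0,5,4](0) P2=[4,4,3,0,4,3](1)
Move 3: P1 pit4 -> P1=[4,5,3,0,0,5](1) P2=[5,5,4,0,4,3](1)
Move 4: P1 pit1 -> P1=[4,0,4,1,1,6](2) P2=[5,5,4,0,4,3](1)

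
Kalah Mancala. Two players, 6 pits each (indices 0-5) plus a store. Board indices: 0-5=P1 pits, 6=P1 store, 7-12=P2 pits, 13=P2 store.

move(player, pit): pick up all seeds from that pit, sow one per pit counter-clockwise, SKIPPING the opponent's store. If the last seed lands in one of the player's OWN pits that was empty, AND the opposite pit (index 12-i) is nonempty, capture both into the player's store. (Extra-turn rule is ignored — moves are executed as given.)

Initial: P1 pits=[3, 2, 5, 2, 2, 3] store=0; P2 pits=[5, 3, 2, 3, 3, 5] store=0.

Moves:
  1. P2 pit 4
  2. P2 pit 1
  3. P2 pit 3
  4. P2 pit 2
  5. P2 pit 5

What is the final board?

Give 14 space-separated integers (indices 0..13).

Move 1: P2 pit4 -> P1=[4,2,5,2,2,3](0) P2=[5,3,2,3,0,6](1)
Move 2: P2 pit1 -> P1=[4,0,5,2,2,3](0) P2=[5,0,3,4,0,6](4)
Move 3: P2 pit3 -> P1=[5,0,5,2,2,3](0) P2=[5,0,3,0,1,7](5)
Move 4: P2 pit2 -> P1=[5,0,5,2,2,3](0) P2=[5,0,0,1,2,8](5)
Move 5: P2 pit5 -> P1=[6,1,6,3,3,4](0) P2=[6,0,0,1,2,0](6)

Answer: 6 1 6 3 3 4 0 6 0 0 1 2 0 6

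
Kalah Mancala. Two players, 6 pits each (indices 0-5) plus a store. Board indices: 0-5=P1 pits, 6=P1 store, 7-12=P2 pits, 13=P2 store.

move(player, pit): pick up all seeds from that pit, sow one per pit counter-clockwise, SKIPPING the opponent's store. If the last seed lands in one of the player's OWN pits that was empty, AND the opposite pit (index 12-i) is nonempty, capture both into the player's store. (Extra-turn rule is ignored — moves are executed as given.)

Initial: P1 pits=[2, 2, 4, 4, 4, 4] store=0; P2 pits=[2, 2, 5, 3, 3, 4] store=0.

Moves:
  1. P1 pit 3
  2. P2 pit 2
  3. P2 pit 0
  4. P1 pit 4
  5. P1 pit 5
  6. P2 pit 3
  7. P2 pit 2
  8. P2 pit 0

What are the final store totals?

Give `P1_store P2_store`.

Move 1: P1 pit3 -> P1=[2,2,4,0,5,5](1) P2=[3,2,5,3,3,4](0)
Move 2: P2 pit2 -> P1=[3,2,4,0,5,5](1) P2=[3,2,0,4,4,5](1)
Move 3: P2 pit0 -> P1=[3,2,4,0,5,5](1) P2=[0,3,1,5,4,5](1)
Move 4: P1 pit4 -> P1=[3,2,4,0,0,6](2) P2=[1,4,2,5,4,5](1)
Move 5: P1 pit5 -> P1=[3,2,4,0,0,0](3) P2=[2,5,3,6,5,5](1)
Move 6: P2 pit3 -> P1=[4,3,5,0,0,0](3) P2=[2,5,3,0,6,6](2)
Move 7: P2 pit2 -> P1=[4,3,5,0,0,0](3) P2=[2,5,0,1,7,7](2)
Move 8: P2 pit0 -> P1=[4,3,5,0,0,0](3) P2=[0,6,1,1,7,7](2)

Answer: 3 2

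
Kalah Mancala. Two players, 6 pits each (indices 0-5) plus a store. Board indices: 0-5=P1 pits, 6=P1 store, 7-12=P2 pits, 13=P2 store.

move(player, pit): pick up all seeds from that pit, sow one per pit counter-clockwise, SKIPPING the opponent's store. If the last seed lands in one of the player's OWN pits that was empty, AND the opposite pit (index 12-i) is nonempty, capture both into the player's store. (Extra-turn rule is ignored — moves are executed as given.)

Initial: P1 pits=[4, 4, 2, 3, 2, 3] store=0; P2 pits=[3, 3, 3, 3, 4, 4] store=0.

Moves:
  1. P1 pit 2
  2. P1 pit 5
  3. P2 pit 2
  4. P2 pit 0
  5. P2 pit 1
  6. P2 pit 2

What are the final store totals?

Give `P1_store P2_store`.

Answer: 1 1

Derivation:
Move 1: P1 pit2 -> P1=[4,4,0,4,3,3](0) P2=[3,3,3,3,4,4](0)
Move 2: P1 pit5 -> P1=[4,4,0,4,3,0](1) P2=[4,4,3,3,4,4](0)
Move 3: P2 pit2 -> P1=[4,4,0,4,3,0](1) P2=[4,4,0,4,5,5](0)
Move 4: P2 pit0 -> P1=[4,4,0,4,3,0](1) P2=[0,5,1,5,6,5](0)
Move 5: P2 pit1 -> P1=[4,4,0,4,3,0](1) P2=[0,0,2,6,7,6](1)
Move 6: P2 pit2 -> P1=[4,4,0,4,3,0](1) P2=[0,0,0,7,8,6](1)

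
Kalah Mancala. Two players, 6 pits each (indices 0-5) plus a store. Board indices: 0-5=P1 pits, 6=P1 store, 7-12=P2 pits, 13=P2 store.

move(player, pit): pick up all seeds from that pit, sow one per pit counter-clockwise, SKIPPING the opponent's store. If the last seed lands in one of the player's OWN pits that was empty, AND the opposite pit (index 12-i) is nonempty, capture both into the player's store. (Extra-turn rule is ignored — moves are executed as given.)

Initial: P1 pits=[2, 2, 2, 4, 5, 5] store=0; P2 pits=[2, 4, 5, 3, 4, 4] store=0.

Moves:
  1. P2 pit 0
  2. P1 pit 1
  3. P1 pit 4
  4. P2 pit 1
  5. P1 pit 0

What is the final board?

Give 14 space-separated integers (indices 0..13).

Move 1: P2 pit0 -> P1=[2,2,2,4,5,5](0) P2=[0,5,6,3,4,4](0)
Move 2: P1 pit1 -> P1=[2,0,3,5,5,5](0) P2=[0,5,6,3,4,4](0)
Move 3: P1 pit4 -> P1=[2,0,3,5,0,6](1) P2=[1,6,7,3,4,4](0)
Move 4: P2 pit1 -> P1=[3,0,3,5,0,6](1) P2=[1,0,8,4,5,5](1)
Move 5: P1 pit0 -> P1=[0,1,4,6,0,6](1) P2=[1,0,8,4,5,5](1)

Answer: 0 1 4 6 0 6 1 1 0 8 4 5 5 1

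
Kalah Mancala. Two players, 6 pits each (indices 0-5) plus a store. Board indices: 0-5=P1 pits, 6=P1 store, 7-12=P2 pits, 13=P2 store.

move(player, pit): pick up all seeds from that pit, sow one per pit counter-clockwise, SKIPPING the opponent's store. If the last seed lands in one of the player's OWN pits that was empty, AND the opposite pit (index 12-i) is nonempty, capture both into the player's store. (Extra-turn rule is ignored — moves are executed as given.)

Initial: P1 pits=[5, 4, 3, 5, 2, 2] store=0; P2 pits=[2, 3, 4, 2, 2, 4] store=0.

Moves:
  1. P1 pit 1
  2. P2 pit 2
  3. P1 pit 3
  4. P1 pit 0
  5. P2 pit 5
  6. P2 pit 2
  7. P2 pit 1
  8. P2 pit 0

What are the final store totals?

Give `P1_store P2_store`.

Move 1: P1 pit1 -> P1=[5,0,4,6,3,3](0) P2=[2,3,4,2,2,4](0)
Move 2: P2 pit2 -> P1=[5,0,4,6,3,3](0) P2=[2,3,0,3,3,5](1)
Move 3: P1 pit3 -> P1=[5,0,4,0,4,4](1) P2=[3,4,1,3,3,5](1)
Move 4: P1 pit0 -> P1=[0,1,5,1,5,5](1) P2=[3,4,1,3,3,5](1)
Move 5: P2 pit5 -> P1=[1,2,6,2,5,5](1) P2=[3,4,1,3,3,0](2)
Move 6: P2 pit2 -> P1=[1,2,6,2,5,5](1) P2=[3,4,0,4,3,0](2)
Move 7: P2 pit1 -> P1=[0,2,6,2,5,5](1) P2=[3,0,1,5,4,0](4)
Move 8: P2 pit0 -> P1=[0,2,6,2,5,5](1) P2=[0,1,2,6,4,0](4)

Answer: 1 4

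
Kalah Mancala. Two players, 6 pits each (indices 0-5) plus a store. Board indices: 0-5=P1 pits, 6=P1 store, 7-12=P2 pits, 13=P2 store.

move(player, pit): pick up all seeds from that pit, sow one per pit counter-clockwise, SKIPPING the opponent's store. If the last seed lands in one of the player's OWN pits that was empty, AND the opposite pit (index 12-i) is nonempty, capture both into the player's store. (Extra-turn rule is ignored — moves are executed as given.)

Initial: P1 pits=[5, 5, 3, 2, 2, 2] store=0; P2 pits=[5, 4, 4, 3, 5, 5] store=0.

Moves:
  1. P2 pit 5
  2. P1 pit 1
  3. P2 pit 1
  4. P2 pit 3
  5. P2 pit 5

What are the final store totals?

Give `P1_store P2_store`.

Answer: 1 10

Derivation:
Move 1: P2 pit5 -> P1=[6,6,4,3,2,2](0) P2=[5,4,4,3,5,0](1)
Move 2: P1 pit1 -> P1=[6,0,5,4,3,3](1) P2=[6,4,4,3,5,0](1)
Move 3: P2 pit1 -> P1=[0,0,5,4,3,3](1) P2=[6,0,5,4,6,0](8)
Move 4: P2 pit3 -> P1=[1,0,5,4,3,3](1) P2=[6,0,5,0,7,1](9)
Move 5: P2 pit5 -> P1=[1,0,5,4,3,3](1) P2=[6,0,5,0,7,0](10)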